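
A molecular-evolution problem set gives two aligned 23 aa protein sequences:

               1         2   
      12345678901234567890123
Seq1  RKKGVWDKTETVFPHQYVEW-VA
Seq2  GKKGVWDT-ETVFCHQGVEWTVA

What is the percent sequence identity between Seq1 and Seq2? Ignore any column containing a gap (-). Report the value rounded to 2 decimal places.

Excluding the 2 gap columns leaves 21 comparable sites.
Mismatches occur at site 1 (R/G), site 8 (K/T), site 14 (P/C), site 17 (Y/G).
17 of the 21 comparable sites match, so the percent identity is 17/21 × 100 = 80.95%.

80.95%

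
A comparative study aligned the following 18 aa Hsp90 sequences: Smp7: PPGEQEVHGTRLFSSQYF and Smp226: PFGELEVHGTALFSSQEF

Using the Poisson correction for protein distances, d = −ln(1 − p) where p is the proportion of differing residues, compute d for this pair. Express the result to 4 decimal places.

The sequences differ at positions 2 (P/F), 5 (Q/L), 11 (R/A), 17 (Y/E).
p = 4/18 = 0.222222.
d = −ln(1 − 0.222222) = −ln(0.777778) = 0.2513.

0.2513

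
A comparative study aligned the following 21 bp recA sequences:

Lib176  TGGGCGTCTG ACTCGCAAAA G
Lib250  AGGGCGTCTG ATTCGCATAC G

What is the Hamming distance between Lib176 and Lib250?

4

Mismatches occur at site 1 (T↔A), site 12 (C↔T), site 18 (A↔T), site 20 (A↔C).
That gives 4 mismatches out of 21 aligned sites, so the Hamming distance is 4.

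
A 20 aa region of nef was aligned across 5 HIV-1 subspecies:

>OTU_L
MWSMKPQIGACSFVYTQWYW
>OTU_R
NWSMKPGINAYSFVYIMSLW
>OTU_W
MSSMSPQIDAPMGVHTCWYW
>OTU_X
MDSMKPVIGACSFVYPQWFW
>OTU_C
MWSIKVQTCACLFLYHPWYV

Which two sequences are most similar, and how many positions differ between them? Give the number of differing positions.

Pairwise Hamming distances:
  OTU_L vs OTU_R: 8
  OTU_L vs OTU_W: 8
  OTU_L vs OTU_X: 4
  OTU_L vs OTU_C: 9
  OTU_R vs OTU_W: 13
  OTU_R vs OTU_X: 9
  OTU_R vs OTU_C: 14
  OTU_W vs OTU_X: 11
  OTU_W vs OTU_C: 14
  OTU_X vs OTU_C: 12
The smallest is 4, between OTU_L and OTU_X.

4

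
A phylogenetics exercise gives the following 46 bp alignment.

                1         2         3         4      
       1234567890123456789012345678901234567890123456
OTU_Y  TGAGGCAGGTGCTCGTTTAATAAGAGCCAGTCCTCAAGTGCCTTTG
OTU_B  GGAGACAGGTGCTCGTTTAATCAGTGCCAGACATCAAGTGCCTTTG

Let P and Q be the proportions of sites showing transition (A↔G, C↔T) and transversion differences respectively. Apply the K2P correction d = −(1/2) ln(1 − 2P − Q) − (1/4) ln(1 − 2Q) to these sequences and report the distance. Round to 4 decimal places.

0.1438

The sequences differ at positions 1 (T/G, transversion), 5 (G/A, transition), 22 (A/C, transversion), 25 (A/T, transversion), 31 (T/A, transversion), 33 (C/A, transversion).
Of the 6 differences, 1 transition and 5 transversions over 46 sites: P = 1/46 = 0.021739, Q = 5/46 = 0.108696.
d = −0.5·ln(0.847826) − 0.25·ln(0.782608) = −0.5·(-0.165080) − 0.25·(-0.245123) = 0.1438.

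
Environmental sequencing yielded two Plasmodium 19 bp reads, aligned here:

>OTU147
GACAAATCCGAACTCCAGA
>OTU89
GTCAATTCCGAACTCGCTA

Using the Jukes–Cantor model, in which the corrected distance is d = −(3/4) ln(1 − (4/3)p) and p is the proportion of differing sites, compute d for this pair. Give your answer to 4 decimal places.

Differing sites — 2:A/T; 6:A/T; 16:C/G; 17:A/C; 18:G/T.
p = 5/19 = 0.263158.
d = −0.75 · ln(1 − (4/3)·0.263158) = −0.75 · ln(0.649123) = −0.75 · (-0.432133) = 0.3241.

0.3241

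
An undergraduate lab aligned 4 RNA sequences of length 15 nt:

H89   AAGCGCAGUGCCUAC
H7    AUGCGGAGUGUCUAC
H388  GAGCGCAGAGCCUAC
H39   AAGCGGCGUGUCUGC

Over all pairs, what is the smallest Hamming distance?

Pairwise Hamming distances:
  H89 vs H7: 3
  H89 vs H388: 2
  H89 vs H39: 4
  H7 vs H388: 5
  H7 vs H39: 3
  H388 vs H39: 6
The smallest is 2, between H89 and H388.

2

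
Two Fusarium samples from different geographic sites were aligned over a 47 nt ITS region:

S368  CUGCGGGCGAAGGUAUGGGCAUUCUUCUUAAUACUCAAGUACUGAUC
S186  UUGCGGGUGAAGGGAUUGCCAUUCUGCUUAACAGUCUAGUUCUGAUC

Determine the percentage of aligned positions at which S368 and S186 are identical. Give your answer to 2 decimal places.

Mismatches occur at site 1 (C↔U), site 8 (C↔U), site 14 (U↔G), site 17 (G↔U), site 19 (G↔C), site 26 (U↔G), site 32 (U↔C), site 34 (C↔G), site 37 (A↔U), site 41 (A↔U).
37 of the 47 sites match, so the percent identity is 37/47 × 100 = 78.72%.

78.72%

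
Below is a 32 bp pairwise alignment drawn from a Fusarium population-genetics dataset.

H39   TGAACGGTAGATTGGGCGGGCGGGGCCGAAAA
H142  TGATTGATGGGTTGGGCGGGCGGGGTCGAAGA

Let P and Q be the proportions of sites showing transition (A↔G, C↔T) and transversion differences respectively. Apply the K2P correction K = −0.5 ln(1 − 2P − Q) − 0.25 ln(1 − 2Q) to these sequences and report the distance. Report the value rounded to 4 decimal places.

0.2768

The sequences differ at positions 4 (A/T, transversion), 5 (C/T, transition), 7 (G/A, transition), 9 (A/G, transition), 11 (A/G, transition), 26 (C/T, transition), 31 (A/G, transition).
Of the 7 differences, 6 transitions and 1 transversion over 32 sites: P = 6/32 = 0.187500, Q = 1/32 = 0.031250.
d = −0.5·ln(0.593750) − 0.25·ln(0.937500) = −0.5·(-0.521297) − 0.25·(-0.064539) = 0.2768.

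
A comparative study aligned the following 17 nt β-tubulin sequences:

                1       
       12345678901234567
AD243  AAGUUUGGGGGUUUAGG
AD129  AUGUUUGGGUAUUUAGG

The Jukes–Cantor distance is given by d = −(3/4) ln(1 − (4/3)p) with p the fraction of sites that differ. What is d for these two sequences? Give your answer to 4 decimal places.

Differing sites — 2:A/U; 10:G/U; 11:G/A.
p = 3/17 = 0.176471.
d = −0.75 · ln(1 − (4/3)·0.176471) = −0.75 · ln(0.764705) = −0.75 · (-0.268265) = 0.2012.

0.2012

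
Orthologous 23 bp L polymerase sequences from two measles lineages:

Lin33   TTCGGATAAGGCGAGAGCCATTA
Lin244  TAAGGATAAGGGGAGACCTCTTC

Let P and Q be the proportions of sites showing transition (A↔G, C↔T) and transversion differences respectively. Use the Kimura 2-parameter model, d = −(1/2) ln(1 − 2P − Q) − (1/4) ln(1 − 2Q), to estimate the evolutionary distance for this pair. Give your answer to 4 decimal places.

0.3981

Differing sites — 2:T/A (Tv); 3:C/A (Tv); 12:C/G (Tv); 17:G/C (Tv); 19:C/T (Ti); 20:A/C (Tv); 23:A/C (Tv).
Of the 7 differences, 1 transition and 6 transversions over 23 sites: P = 1/23 = 0.043478, Q = 6/23 = 0.260870.
d = −0.5·ln(0.652174) − 0.25·ln(0.478260) = −0.5·(-0.427444) − 0.25·(-0.737601) = 0.3981.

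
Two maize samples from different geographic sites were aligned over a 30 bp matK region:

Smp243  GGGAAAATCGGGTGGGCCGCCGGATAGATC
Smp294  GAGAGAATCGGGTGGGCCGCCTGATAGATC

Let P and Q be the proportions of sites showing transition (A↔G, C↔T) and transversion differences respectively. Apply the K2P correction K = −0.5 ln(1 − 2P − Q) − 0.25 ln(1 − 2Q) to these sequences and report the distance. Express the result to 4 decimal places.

0.1084

Mismatches occur at site 2 (G↔A, transition), site 5 (A↔G, transition), site 22 (G↔T, transversion).
Of the 3 differences, 2 transitions and 1 transversion over 30 sites: P = 2/30 = 0.066667, Q = 1/30 = 0.033333.
d = −0.5·ln(0.833333) − 0.25·ln(0.933334) = −0.5·(-0.182322) − 0.25·(-0.068992) = 0.1084.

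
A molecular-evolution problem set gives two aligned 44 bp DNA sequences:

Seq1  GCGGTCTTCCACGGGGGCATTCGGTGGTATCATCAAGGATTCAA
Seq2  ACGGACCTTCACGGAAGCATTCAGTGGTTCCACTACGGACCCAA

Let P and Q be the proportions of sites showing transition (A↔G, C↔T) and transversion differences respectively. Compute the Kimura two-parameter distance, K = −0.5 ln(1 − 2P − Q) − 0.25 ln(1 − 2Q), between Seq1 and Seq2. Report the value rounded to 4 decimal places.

0.4565

The sequences differ at positions 1 (G/A, transition), 5 (T/A, transversion), 7 (T/C, transition), 9 (C/T, transition), 15 (G/A, transition), 16 (G/A, transition), 23 (G/A, transition), 29 (A/T, transversion), 30 (T/C, transition), 33 (T/C, transition), 34 (C/T, transition), 36 (A/C, transversion), 40 (T/C, transition), 41 (T/C, transition).
Of the 14 differences, 11 transitions and 3 transversions over 44 sites: P = 11/44 = 0.250000, Q = 3/44 = 0.068182.
d = −0.5·ln(0.431818) − 0.25·ln(0.863636) = −0.5·(-0.839751) − 0.25·(-0.146604) = 0.4565.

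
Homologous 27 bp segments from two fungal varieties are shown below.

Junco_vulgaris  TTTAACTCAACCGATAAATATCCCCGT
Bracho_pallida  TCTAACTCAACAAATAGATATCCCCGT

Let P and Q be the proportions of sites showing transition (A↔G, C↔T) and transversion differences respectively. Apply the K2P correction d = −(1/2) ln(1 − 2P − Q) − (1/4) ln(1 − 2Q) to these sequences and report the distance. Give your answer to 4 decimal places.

Differing sites — 2:T/C (Ti); 12:C/A (Tv); 13:G/A (Ti); 17:A/G (Ti).
Of the 4 differences, 3 transitions and 1 transversion over 27 sites: P = 3/27 = 0.111111, Q = 1/27 = 0.037037.
d = −0.5·ln(0.740741) − 0.25·ln(0.925926) = −0.5·(-0.300104) − 0.25·(-0.076961) = 0.1693.

0.1693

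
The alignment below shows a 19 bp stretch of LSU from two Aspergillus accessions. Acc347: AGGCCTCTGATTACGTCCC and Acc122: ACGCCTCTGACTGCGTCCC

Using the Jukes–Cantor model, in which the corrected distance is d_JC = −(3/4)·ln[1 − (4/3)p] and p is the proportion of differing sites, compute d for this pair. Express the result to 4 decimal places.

Differing sites — 2:G/C; 11:T/C; 13:A/G.
p = 3/19 = 0.157895.
d = −0.75 · ln(1 − (4/3)·0.157895) = −0.75 · ln(0.789473) = −0.75 · (-0.236390) = 0.1773.

0.1773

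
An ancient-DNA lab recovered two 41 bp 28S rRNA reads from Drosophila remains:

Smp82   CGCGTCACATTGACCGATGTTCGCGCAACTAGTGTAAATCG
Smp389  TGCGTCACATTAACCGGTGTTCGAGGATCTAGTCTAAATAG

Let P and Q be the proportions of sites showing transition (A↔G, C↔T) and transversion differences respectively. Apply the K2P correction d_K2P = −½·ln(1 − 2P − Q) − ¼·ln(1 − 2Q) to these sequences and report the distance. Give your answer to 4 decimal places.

Differing sites — 1:C/T (Ti); 12:G/A (Ti); 17:A/G (Ti); 24:C/A (Tv); 26:C/G (Tv); 28:A/T (Tv); 34:G/C (Tv); 40:C/A (Tv).
Of the 8 differences, 3 transitions and 5 transversions over 41 sites: P = 3/41 = 0.073171, Q = 5/41 = 0.121951.
d = −0.5·ln(0.731707) − 0.25·ln(0.756098) = −0.5·(-0.312375) − 0.25·(-0.279584) = 0.2261.

0.2261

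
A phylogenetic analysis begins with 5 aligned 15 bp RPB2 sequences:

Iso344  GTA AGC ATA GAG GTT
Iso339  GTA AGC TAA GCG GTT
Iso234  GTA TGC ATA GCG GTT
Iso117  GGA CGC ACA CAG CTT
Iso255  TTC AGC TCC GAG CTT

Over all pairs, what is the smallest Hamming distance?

Pairwise Hamming distances:
  Iso344 vs Iso339: 3
  Iso344 vs Iso234: 2
  Iso344 vs Iso117: 5
  Iso344 vs Iso255: 6
  Iso339 vs Iso234: 3
  Iso339 vs Iso117: 7
  Iso339 vs Iso255: 6
  Iso234 vs Iso117: 6
  Iso234 vs Iso255: 8
  Iso117 vs Iso255: 7
The smallest is 2, between Iso344 and Iso234.

2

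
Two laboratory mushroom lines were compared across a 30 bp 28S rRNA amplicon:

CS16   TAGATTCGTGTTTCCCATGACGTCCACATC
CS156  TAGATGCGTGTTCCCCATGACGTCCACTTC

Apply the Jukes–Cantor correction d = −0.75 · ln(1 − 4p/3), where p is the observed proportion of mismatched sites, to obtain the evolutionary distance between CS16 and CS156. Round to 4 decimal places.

The sequences differ at positions 6 (T/G), 13 (T/C), 28 (A/T).
p = 3/30 = 0.100000.
d = −0.75 · ln(1 − (4/3)·0.100000) = −0.75 · ln(0.866667) = −0.75 · (-0.143100) = 0.1073.

0.1073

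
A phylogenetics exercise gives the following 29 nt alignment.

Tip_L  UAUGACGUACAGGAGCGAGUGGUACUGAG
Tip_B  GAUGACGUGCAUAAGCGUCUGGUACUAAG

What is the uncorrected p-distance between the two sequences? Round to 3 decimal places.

Differing sites — 1:U/G; 9:A/G; 12:G/U; 13:G/A; 18:A/U; 19:G/C; 27:G/A.
There are 7 differences over 29 sites, so p = 7/29 = 0.241.

0.241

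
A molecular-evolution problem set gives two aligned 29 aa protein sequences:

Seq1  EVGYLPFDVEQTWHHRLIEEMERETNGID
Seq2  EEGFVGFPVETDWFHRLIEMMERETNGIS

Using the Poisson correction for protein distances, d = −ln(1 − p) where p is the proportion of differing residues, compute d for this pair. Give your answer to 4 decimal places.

Differing sites — 2:V/E; 4:Y/F; 5:L/V; 6:P/G; 8:D/P; 11:Q/T; 12:T/D; 14:H/F; 20:E/M; 29:D/S.
p = 10/29 = 0.344828.
d = −ln(1 − 0.344828) = −ln(0.655172) = 0.4229.

0.4229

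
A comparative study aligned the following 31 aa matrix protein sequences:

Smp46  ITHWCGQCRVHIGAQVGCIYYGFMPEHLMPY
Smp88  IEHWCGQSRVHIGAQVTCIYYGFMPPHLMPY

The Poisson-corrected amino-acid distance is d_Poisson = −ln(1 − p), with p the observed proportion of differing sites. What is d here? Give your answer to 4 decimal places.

The sequences differ at positions 2 (T/E), 8 (C/S), 17 (G/T), 26 (E/P).
p = 4/31 = 0.129032.
d = −ln(1 − 0.129032) = −ln(0.870968) = 0.1382.

0.1382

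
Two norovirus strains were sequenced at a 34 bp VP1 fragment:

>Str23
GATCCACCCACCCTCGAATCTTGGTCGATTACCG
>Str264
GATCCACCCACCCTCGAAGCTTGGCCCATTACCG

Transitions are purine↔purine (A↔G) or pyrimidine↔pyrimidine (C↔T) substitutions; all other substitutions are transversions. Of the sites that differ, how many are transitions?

1

The sequences differ at positions 19 (T/G, transversion), 25 (T/C, transition), 27 (G/C, transversion).
Of the 3 differences, 1 transition and 2 transversions, so the answer is 1.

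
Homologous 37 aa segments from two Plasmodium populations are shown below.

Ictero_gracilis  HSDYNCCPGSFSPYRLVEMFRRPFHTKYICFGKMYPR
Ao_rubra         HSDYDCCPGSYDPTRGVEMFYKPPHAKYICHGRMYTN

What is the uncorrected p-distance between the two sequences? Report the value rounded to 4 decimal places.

Differing sites — 5:N/D; 11:F/Y; 12:S/D; 14:Y/T; 16:L/G; 21:R/Y; 22:R/K; 24:F/P; 26:T/A; 31:F/H; 33:K/R; 36:P/T; 37:R/N.
There are 13 differences over 37 sites, so p = 13/37 = 0.3514.

0.3514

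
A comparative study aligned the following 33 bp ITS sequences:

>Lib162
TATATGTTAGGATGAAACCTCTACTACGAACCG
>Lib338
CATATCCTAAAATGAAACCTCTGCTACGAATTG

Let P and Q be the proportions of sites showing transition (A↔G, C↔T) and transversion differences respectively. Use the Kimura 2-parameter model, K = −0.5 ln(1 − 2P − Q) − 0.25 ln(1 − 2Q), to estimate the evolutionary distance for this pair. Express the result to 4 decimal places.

0.3187

The sequences differ at positions 1 (T/C, transition), 6 (G/C, transversion), 7 (T/C, transition), 10 (G/A, transition), 11 (G/A, transition), 23 (A/G, transition), 31 (C/T, transition), 32 (C/T, transition).
Of the 8 differences, 7 transitions and 1 transversion over 33 sites: P = 7/33 = 0.212121, Q = 1/33 = 0.030303.
d = −0.5·ln(0.545455) − 0.25·ln(0.939394) = −0.5·(-0.606135) − 0.25·(-0.062520) = 0.3187.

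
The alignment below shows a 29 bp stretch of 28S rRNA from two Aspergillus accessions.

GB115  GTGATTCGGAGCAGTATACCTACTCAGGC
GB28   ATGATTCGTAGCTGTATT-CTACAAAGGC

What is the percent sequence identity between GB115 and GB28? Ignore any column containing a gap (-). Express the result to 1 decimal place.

Excluding the 1 gap column leaves 28 comparable sites.
The sequences differ at positions 1 (G/A), 9 (G/T), 13 (A/T), 18 (A/T), 24 (T/A), 25 (C/A).
22 of the 28 comparable sites match, so the percent identity is 22/28 × 100 = 78.6%.

78.6%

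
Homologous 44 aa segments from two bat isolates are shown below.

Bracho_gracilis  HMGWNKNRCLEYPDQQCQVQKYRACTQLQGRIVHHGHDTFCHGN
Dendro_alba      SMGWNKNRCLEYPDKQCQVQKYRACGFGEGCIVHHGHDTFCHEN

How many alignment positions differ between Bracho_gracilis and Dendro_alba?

The sequences differ at positions 1 (H/S), 15 (Q/K), 26 (T/G), 27 (Q/F), 28 (L/G), 29 (Q/E), 31 (R/C), 43 (G/E).
That gives 8 mismatches out of 44 aligned sites, so the Hamming distance is 8.

8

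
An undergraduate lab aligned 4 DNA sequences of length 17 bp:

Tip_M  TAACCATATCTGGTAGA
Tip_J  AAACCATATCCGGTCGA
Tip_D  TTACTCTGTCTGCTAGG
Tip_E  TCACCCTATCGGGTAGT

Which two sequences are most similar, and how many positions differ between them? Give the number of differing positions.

3

Pairwise Hamming distances:
  Tip_M vs Tip_J: 3
  Tip_M vs Tip_D: 6
  Tip_M vs Tip_E: 4
  Tip_J vs Tip_D: 9
  Tip_J vs Tip_E: 6
  Tip_D vs Tip_E: 6
The smallest is 3, between Tip_M and Tip_J.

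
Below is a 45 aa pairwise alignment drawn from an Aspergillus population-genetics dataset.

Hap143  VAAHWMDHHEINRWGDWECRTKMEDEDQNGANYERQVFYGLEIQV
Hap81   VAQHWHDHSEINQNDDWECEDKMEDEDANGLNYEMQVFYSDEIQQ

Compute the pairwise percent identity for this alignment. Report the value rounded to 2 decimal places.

Mismatches occur at site 3 (A↔Q), site 6 (M↔H), site 9 (H↔S), site 13 (R↔Q), site 14 (W↔N), site 15 (G↔D), site 20 (R↔E), site 21 (T↔D), site 28 (Q↔A), site 31 (A↔L), site 35 (R↔M), site 40 (G↔S), site 41 (L↔D), site 45 (V↔Q).
31 of the 45 sites match, so the percent identity is 31/45 × 100 = 68.89%.

68.89%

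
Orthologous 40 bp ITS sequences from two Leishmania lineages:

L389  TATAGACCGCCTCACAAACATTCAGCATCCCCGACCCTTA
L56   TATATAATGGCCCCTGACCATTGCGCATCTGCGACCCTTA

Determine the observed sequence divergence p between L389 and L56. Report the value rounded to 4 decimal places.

0.3250

The sequences differ at positions 5 (G/T), 7 (C/A), 8 (C/T), 10 (C/G), 12 (T/C), 14 (A/C), 15 (C/T), 16 (A/G), 18 (A/C), 23 (C/G), 24 (A/C), 30 (C/T), 31 (C/G).
There are 13 differences over 40 sites, so p = 13/40 = 0.3250.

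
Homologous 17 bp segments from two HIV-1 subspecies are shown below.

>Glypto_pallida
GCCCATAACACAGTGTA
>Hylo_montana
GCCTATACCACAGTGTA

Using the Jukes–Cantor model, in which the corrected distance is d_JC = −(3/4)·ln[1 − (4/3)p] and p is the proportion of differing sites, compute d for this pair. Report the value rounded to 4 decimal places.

The sequences differ at positions 4 (C/T), 8 (A/C).
p = 2/17 = 0.117647.
d = −0.75 · ln(1 − (4/3)·0.117647) = −0.75 · ln(0.843137) = −0.75 · (-0.170626) = 0.1280.

0.1280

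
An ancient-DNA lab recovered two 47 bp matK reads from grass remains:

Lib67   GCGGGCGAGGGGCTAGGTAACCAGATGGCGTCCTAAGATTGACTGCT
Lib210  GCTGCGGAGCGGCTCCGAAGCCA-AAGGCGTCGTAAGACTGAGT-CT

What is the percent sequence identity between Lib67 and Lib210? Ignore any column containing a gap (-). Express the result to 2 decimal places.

Excluding the 2 gap columns leaves 45 comparable sites.
Differing sites — 3:G/T; 5:G/C; 6:C/G; 10:G/C; 15:A/C; 16:G/C; 18:T/A; 20:A/G; 26:T/A; 33:C/G; 39:T/C; 43:C/G.
33 of the 45 comparable sites match, so the percent identity is 33/45 × 100 = 73.33%.

73.33%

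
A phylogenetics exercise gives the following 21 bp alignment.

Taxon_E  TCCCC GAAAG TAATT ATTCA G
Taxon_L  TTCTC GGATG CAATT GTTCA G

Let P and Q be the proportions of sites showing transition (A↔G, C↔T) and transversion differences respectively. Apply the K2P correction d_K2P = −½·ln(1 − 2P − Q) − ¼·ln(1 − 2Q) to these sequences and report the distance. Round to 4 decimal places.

Mismatches occur at site 2 (C↔T, transition), site 4 (C↔T, transition), site 7 (A↔G, transition), site 9 (A↔T, transversion), site 11 (T↔C, transition), site 16 (A↔G, transition).
Of the 6 differences, 5 transitions and 1 transversion over 21 sites: P = 5/21 = 0.238095, Q = 1/21 = 0.047619.
d = −0.5·ln(0.476191) − 0.25·ln(0.904762) = −0.5·(-0.741936) − 0.25·(-0.100083) = 0.3960.

0.3960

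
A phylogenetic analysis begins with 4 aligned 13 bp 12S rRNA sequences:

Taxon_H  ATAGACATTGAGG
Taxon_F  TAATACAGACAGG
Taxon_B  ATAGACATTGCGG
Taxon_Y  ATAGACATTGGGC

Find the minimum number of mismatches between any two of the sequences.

1

Pairwise Hamming distances:
  Taxon_H vs Taxon_F: 6
  Taxon_H vs Taxon_B: 1
  Taxon_H vs Taxon_Y: 2
  Taxon_F vs Taxon_B: 7
  Taxon_F vs Taxon_Y: 8
  Taxon_B vs Taxon_Y: 2
The smallest is 1, between Taxon_H and Taxon_B.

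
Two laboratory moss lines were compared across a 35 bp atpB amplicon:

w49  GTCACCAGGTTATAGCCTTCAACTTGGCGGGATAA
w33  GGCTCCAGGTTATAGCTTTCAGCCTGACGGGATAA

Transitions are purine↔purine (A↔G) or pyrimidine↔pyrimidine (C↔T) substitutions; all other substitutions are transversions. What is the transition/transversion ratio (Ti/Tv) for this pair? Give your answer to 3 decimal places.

2.000

The sequences differ at positions 2 (T/G, transversion), 4 (A/T, transversion), 17 (C/T, transition), 22 (A/G, transition), 24 (T/C, transition), 27 (G/A, transition).
Of the 6 differences, 4 transitions and 2 transversions, so Ti/Tv = 4/2 = 2.000.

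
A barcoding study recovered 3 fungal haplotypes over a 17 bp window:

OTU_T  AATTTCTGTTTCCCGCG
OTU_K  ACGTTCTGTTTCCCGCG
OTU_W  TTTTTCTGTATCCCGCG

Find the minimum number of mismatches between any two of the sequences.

Pairwise Hamming distances:
  OTU_T vs OTU_K: 2
  OTU_T vs OTU_W: 3
  OTU_K vs OTU_W: 4
The smallest is 2, between OTU_T and OTU_K.

2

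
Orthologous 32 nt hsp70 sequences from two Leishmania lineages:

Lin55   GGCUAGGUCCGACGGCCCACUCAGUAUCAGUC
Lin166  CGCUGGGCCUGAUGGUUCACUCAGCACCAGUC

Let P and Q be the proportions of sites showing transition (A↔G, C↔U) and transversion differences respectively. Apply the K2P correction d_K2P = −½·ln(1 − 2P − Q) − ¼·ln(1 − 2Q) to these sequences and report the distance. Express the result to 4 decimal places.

0.3950

The sequences differ at positions 1 (G/C, transversion), 5 (A/G, transition), 8 (U/C, transition), 10 (C/U, transition), 13 (C/U, transition), 16 (C/U, transition), 17 (C/U, transition), 25 (U/C, transition), 27 (U/C, transition).
Of the 9 differences, 8 transitions and 1 transversion over 32 sites: P = 8/32 = 0.250000, Q = 1/32 = 0.031250.
d = −0.5·ln(0.468750) − 0.25·ln(0.937500) = −0.5·(-0.757686) − 0.25·(-0.064539) = 0.3950.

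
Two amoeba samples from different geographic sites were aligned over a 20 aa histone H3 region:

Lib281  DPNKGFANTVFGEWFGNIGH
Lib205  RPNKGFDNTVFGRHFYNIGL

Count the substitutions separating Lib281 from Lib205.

Mismatches occur at site 1 (D/R), site 7 (A/D), site 13 (E/R), site 14 (W/H), site 16 (G/Y), site 20 (H/L).
That gives 6 mismatches out of 20 aligned sites, so the Hamming distance is 6.

6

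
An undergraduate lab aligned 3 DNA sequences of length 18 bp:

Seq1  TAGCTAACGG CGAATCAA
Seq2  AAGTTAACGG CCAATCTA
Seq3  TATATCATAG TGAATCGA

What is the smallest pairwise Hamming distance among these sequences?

Pairwise Hamming distances:
  Seq1 vs Seq2: 4
  Seq1 vs Seq3: 7
  Seq2 vs Seq3: 9
The smallest is 4, between Seq1 and Seq2.

4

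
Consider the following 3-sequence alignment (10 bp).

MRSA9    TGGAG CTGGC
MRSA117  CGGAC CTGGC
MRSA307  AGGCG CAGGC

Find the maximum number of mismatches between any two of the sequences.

Pairwise Hamming distances:
  MRSA9 vs MRSA117: 2
  MRSA9 vs MRSA307: 3
  MRSA117 vs MRSA307: 4
The largest is 4, between MRSA117 and MRSA307.

4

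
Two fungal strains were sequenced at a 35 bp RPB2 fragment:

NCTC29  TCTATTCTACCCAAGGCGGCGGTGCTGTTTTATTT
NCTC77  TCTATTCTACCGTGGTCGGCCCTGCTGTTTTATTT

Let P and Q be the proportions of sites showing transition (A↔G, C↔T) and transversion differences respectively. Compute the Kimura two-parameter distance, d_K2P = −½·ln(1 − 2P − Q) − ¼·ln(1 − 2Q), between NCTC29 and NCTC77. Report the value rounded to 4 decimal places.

0.1957

Mismatches occur at site 12 (C→G, transversion), site 13 (A→T, transversion), site 14 (A→G, transition), site 16 (G→T, transversion), site 21 (G→C, transversion), site 22 (G→C, transversion).
Of the 6 differences, 1 transition and 5 transversions over 35 sites: P = 1/35 = 0.028571, Q = 5/35 = 0.142857.
d = −0.5·ln(0.800001) − 0.25·ln(0.714286) = −0.5·(-0.223142) − 0.25·(-0.336472) = 0.1957.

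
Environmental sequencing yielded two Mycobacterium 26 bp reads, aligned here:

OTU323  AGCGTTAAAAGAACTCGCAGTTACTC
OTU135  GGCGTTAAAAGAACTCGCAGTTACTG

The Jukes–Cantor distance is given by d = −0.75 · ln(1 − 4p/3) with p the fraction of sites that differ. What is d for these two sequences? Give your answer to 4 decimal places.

0.0812

Mismatches occur at site 1 (A↔G), site 26 (C↔G).
p = 2/26 = 0.076923.
d = −0.75 · ln(1 − (4/3)·0.076923) = −0.75 · ln(0.897436) = −0.75 · (-0.108213) = 0.0812.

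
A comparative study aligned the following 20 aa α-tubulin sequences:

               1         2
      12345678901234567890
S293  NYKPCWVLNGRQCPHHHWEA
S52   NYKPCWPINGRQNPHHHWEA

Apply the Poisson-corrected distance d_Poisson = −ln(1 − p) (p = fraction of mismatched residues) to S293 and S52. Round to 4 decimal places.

Mismatches occur at site 7 (V↔P), site 8 (L↔I), site 13 (C↔N).
p = 3/20 = 0.150000.
d = −ln(1 − 0.150000) = −ln(0.850000) = 0.1625.

0.1625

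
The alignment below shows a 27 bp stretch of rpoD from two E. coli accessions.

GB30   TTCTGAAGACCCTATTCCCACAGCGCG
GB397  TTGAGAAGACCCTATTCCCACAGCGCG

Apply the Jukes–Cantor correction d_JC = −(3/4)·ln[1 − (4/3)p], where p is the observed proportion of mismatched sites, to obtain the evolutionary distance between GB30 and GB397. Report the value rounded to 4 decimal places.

Differing sites — 3:C/G; 4:T/A.
p = 2/27 = 0.074074.
d = −0.75 · ln(1 − (4/3)·0.074074) = −0.75 · ln(0.901235) = −0.75 · (-0.103989) = 0.0780.

0.0780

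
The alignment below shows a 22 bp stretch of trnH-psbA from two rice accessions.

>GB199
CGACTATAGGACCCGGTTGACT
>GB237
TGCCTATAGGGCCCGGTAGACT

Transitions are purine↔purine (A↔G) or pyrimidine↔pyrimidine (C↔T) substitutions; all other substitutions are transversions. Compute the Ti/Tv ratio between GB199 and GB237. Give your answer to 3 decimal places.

Differing sites — 1:C/T (Ti); 3:A/C (Tv); 11:A/G (Ti); 18:T/A (Tv).
Of the 4 differences, 2 transitions and 2 transversions, so Ti/Tv = 2/2 = 1.000.

1.000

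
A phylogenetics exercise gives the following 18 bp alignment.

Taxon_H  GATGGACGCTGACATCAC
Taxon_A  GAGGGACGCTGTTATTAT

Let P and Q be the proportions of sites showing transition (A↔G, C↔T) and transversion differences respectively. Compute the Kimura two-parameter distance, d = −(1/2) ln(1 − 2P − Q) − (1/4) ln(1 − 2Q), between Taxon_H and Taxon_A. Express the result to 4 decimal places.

Differing sites — 3:T/G (Tv); 12:A/T (Tv); 13:C/T (Ti); 16:C/T (Ti); 18:C/T (Ti).
Of the 5 differences, 3 transitions and 2 transversions over 18 sites: P = 3/18 = 0.166667, Q = 2/18 = 0.111111.
d = −0.5·ln(0.555555) − 0.25·ln(0.777778) = −0.5·(-0.587788) − 0.25·(-0.251314) = 0.3567.

0.3567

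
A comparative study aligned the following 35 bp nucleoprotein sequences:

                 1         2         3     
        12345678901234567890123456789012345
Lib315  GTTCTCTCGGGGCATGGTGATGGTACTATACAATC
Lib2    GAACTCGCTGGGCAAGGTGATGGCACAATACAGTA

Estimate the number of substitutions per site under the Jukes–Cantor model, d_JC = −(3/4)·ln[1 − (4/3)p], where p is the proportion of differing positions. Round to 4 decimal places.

0.3149

Mismatches occur at site 2 (T/A), site 3 (T/A), site 7 (T/G), site 9 (G/T), site 15 (T/A), site 24 (T/C), site 27 (T/A), site 33 (A/G), site 35 (C/A).
p = 9/35 = 0.257143.
d = −0.75 · ln(1 − (4/3)·0.257143) = −0.75 · ln(0.657143) = −0.75 · (-0.419854) = 0.3149.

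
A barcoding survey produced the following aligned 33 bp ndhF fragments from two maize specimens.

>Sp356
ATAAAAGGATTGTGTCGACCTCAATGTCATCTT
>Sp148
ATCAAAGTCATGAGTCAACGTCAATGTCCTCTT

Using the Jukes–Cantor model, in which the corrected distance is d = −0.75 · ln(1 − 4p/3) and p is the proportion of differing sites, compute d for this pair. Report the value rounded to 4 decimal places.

0.2928

The sequences differ at positions 3 (A/C), 8 (G/T), 9 (A/C), 10 (T/A), 13 (T/A), 17 (G/A), 20 (C/G), 29 (A/C).
p = 8/33 = 0.242424.
d = −0.75 · ln(1 − (4/3)·0.242424) = −0.75 · ln(0.676768) = −0.75 · (-0.390427) = 0.2928.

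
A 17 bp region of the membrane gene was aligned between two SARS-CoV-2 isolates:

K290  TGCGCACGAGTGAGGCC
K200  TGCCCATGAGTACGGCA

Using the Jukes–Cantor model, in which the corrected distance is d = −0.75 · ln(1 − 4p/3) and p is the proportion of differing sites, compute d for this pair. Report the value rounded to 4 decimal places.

Mismatches occur at site 4 (G→C), site 7 (C→T), site 12 (G→A), site 13 (A→C), site 17 (C→A).
p = 5/17 = 0.294118.
d = −0.75 · ln(1 − (4/3)·0.294118) = −0.75 · ln(0.607843) = −0.75 · (-0.497839) = 0.3734.

0.3734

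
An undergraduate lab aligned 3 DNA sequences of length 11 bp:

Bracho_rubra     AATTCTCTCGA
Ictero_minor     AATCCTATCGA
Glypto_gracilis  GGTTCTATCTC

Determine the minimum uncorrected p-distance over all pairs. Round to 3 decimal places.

0.182

Pairwise Hamming distances:
  Bracho_rubra vs Ictero_minor: 2
  Bracho_rubra vs Glypto_gracilis: 5
  Ictero_minor vs Glypto_gracilis: 5
The smallest is 2 mismatches, between Bracho_rubra and Ictero_minor; p = 2/11 = 0.182.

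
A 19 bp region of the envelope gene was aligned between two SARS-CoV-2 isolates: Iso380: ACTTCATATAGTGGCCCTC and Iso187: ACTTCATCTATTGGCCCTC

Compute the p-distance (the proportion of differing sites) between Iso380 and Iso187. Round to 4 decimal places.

The sequences differ at positions 8 (A/C), 11 (G/T).
There are 2 differences over 19 sites, so p = 2/19 = 0.1053.

0.1053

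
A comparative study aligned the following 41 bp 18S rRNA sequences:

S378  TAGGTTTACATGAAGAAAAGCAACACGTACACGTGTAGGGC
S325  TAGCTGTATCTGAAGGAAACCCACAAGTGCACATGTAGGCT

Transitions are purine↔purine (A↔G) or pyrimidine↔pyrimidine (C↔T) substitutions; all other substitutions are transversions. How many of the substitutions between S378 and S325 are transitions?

5

The sequences differ at positions 4 (G/C, transversion), 6 (T/G, transversion), 9 (C/T, transition), 10 (A/C, transversion), 16 (A/G, transition), 20 (G/C, transversion), 22 (A/C, transversion), 26 (C/A, transversion), 29 (A/G, transition), 33 (G/A, transition), 40 (G/C, transversion), 41 (C/T, transition).
Of the 12 differences, 5 transitions and 7 transversions, so the answer is 5.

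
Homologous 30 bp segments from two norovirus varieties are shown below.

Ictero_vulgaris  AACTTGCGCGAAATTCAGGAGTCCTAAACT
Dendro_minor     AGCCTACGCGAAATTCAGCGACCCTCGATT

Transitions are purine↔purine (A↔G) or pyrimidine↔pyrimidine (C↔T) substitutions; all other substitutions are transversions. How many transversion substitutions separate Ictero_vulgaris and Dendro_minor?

2

Mismatches occur at site 2 (A/G, transition), site 4 (T/C, transition), site 6 (G/A, transition), site 19 (G/C, transversion), site 20 (A/G, transition), site 21 (G/A, transition), site 22 (T/C, transition), site 26 (A/C, transversion), site 27 (A/G, transition), site 29 (C/T, transition).
Of the 10 differences, 8 transitions and 2 transversions, so the answer is 2.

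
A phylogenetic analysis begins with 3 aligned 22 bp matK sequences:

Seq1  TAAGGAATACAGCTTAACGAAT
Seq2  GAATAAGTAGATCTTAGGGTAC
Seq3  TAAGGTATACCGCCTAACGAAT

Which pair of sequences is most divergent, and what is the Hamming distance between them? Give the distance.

13

Pairwise Hamming distances:
  Seq1 vs Seq2: 10
  Seq1 vs Seq3: 3
  Seq2 vs Seq3: 13
The largest is 13, between Seq2 and Seq3.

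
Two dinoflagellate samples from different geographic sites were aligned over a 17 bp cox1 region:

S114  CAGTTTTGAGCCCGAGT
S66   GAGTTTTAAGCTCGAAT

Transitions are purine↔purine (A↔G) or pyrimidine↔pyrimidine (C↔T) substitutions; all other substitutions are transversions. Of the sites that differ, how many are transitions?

3

The sequences differ at positions 1 (C/G, transversion), 8 (G/A, transition), 12 (C/T, transition), 16 (G/A, transition).
Of the 4 differences, 3 transitions and 1 transversion, so the answer is 3.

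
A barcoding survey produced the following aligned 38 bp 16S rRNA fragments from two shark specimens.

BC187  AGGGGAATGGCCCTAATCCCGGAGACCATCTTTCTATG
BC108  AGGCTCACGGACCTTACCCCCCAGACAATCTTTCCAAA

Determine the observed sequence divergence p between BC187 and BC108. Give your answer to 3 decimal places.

0.342

Mismatches occur at site 4 (G↔C), site 5 (G↔T), site 6 (A↔C), site 8 (T↔C), site 11 (C↔A), site 15 (A↔T), site 17 (T↔C), site 21 (G↔C), site 22 (G↔C), site 27 (C↔A), site 35 (T↔C), site 37 (T↔A), site 38 (G↔A).
There are 13 differences over 38 sites, so p = 13/38 = 0.342.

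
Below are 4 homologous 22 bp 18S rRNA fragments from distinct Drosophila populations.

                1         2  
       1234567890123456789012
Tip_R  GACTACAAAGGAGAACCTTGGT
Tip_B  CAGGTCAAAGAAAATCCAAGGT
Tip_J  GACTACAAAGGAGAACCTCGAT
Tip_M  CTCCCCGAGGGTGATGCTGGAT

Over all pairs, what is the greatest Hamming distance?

13

Pairwise Hamming distances:
  Tip_R vs Tip_B: 9
  Tip_R vs Tip_J: 2
  Tip_R vs Tip_M: 11
  Tip_B vs Tip_J: 10
  Tip_B vs Tip_M: 13
  Tip_J vs Tip_M: 10
The largest is 13, between Tip_B and Tip_M.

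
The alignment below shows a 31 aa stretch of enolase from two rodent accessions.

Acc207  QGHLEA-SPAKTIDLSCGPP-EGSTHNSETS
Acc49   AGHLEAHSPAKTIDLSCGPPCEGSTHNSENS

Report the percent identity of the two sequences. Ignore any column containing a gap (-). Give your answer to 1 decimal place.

93.1%

Excluding the 2 gap columns leaves 29 comparable sites.
Differing sites — 1:Q/A; 30:T/N.
27 of the 29 comparable sites match, so the percent identity is 27/29 × 100 = 93.1%.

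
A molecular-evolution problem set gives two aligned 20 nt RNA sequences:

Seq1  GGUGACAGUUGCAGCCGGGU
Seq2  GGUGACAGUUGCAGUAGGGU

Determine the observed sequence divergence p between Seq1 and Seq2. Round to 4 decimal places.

Mismatches occur at site 15 (C↔U), site 16 (C↔A).
There are 2 differences over 20 sites, so p = 2/20 = 0.1000.

0.1000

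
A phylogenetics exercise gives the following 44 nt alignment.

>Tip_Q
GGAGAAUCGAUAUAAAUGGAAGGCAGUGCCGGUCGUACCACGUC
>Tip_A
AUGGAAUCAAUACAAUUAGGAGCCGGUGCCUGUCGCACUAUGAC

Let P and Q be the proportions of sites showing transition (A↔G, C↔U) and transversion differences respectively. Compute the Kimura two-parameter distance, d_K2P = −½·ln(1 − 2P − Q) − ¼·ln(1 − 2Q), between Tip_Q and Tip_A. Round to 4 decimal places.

Mismatches occur at site 1 (G↔A, transition), site 2 (G↔U, transversion), site 3 (A↔G, transition), site 9 (G↔A, transition), site 13 (U↔C, transition), site 16 (A↔U, transversion), site 18 (G↔A, transition), site 20 (A↔G, transition), site 23 (G↔C, transversion), site 25 (A↔G, transition), site 31 (G↔U, transversion), site 36 (U↔C, transition), site 39 (C↔U, transition), site 41 (C↔U, transition), site 43 (U↔A, transversion).
Of the 15 differences, 10 transitions and 5 transversions over 44 sites: P = 10/44 = 0.227273, Q = 5/44 = 0.113636.
d = −0.5·ln(0.431818) − 0.25·ln(0.772728) = −0.5·(-0.839751) − 0.25·(-0.257828) = 0.4843.

0.4843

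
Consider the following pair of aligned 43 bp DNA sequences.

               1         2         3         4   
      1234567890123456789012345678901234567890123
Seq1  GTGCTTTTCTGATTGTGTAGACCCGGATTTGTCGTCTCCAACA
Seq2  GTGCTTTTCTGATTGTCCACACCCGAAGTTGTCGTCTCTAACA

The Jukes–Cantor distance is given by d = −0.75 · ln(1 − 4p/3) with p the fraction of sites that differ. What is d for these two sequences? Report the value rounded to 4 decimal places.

The sequences differ at positions 17 (G/C), 18 (T/C), 20 (G/C), 26 (G/A), 28 (T/G), 39 (C/T).
p = 6/43 = 0.139535.
d = −0.75 · ln(1 − (4/3)·0.139535) = −0.75 · ln(0.813953) = −0.75 · (-0.205853) = 0.1544.

0.1544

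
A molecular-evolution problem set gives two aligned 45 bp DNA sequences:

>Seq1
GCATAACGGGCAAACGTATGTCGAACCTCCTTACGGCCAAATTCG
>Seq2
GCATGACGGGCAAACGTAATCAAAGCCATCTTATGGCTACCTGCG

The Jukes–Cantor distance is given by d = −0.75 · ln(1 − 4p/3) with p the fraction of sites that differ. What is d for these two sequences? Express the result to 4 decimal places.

Mismatches occur at site 5 (A/G), site 19 (T/A), site 20 (G/T), site 21 (T/C), site 22 (C/A), site 23 (G/A), site 25 (A/G), site 28 (T/A), site 29 (C/T), site 34 (C/T), site 38 (C/T), site 40 (A/C), site 41 (A/C), site 43 (T/G).
p = 14/45 = 0.311111.
d = −0.75 · ln(1 − (4/3)·0.311111) = −0.75 · ln(0.585185) = −0.75 · (-0.535827) = 0.4019.

0.4019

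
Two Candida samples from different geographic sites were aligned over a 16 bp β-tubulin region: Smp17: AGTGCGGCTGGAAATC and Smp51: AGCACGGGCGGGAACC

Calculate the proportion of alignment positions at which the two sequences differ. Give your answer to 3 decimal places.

0.375

Mismatches occur at site 3 (T/C), site 4 (G/A), site 8 (C/G), site 9 (T/C), site 12 (A/G), site 15 (T/C).
There are 6 differences over 16 sites, so p = 6/16 = 0.375.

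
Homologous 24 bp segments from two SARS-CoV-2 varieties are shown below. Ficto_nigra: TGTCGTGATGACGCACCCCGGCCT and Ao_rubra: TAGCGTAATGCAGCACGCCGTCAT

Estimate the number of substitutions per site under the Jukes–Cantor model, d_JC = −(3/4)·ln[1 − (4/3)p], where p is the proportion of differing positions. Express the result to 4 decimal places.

0.4408

Differing sites — 2:G/A; 3:T/G; 7:G/A; 11:A/C; 12:C/A; 17:C/G; 21:G/T; 23:C/A.
p = 8/24 = 0.333333.
d = −0.75 · ln(1 − (4/3)·0.333333) = −0.75 · ln(0.555556) = −0.75 · (-0.587786) = 0.4408.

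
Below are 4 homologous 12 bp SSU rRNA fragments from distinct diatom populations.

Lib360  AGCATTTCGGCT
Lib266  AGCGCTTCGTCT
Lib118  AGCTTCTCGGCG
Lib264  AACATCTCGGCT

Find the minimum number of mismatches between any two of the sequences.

Pairwise Hamming distances:
  Lib360 vs Lib266: 3
  Lib360 vs Lib118: 3
  Lib360 vs Lib264: 2
  Lib266 vs Lib118: 5
  Lib266 vs Lib264: 5
  Lib118 vs Lib264: 3
The smallest is 2, between Lib360 and Lib264.

2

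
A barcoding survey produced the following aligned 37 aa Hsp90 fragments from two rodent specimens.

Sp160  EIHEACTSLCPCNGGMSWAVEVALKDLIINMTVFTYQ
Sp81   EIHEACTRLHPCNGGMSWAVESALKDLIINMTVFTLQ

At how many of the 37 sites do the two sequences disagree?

The sequences differ at positions 8 (S/R), 10 (C/H), 22 (V/S), 36 (Y/L).
That gives 4 mismatches out of 37 aligned sites, so the Hamming distance is 4.

4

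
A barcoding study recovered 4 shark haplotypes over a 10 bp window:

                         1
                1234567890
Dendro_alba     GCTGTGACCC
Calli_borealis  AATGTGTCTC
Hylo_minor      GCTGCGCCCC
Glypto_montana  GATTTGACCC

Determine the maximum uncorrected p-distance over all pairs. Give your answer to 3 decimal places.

0.500

Pairwise Hamming distances:
  Dendro_alba vs Calli_borealis: 4
  Dendro_alba vs Hylo_minor: 2
  Dendro_alba vs Glypto_montana: 2
  Calli_borealis vs Hylo_minor: 5
  Calli_borealis vs Glypto_montana: 4
  Hylo_minor vs Glypto_montana: 4
The largest is 5 mismatches, between Calli_borealis and Hylo_minor; p = 5/10 = 0.500.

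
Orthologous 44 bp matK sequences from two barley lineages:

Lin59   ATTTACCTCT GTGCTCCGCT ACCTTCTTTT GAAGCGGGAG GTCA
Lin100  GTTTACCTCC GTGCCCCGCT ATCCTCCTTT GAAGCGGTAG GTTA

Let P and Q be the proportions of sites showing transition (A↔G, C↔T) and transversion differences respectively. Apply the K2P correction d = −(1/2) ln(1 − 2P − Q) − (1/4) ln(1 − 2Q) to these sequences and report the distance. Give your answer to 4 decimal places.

Differing sites — 1:A/G (Ti); 10:T/C (Ti); 15:T/C (Ti); 22:C/T (Ti); 24:T/C (Ti); 27:T/C (Ti); 38:G/T (Tv); 43:C/T (Ti).
Of the 8 differences, 7 transitions and 1 transversion over 44 sites: P = 7/44 = 0.159091, Q = 1/44 = 0.022727.
d = −0.5·ln(0.659091) − 0.25·ln(0.954546) = −0.5·(-0.416894) − 0.25·(-0.046519) = 0.2201.

0.2201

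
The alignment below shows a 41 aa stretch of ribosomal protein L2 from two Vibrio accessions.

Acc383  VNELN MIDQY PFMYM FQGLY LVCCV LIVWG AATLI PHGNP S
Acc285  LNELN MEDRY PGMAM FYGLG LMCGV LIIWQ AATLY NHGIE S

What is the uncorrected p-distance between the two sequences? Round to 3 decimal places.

The sequences differ at positions 1 (V/L), 7 (I/E), 9 (Q/R), 12 (F/G), 14 (Y/A), 17 (Q/Y), 20 (Y/G), 22 (V/M), 24 (C/G), 28 (V/I), 30 (G/Q), 35 (I/Y), 36 (P/N), 39 (N/I), 40 (P/E).
There are 15 differences over 41 sites, so p = 15/41 = 0.366.

0.366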